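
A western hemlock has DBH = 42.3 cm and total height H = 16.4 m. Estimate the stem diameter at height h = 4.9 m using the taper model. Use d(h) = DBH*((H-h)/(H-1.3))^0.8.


Taper: d(h) = DBH * ((H - h) / (H - 1.3))^0.8
Numerator = H - h = 16.4 - 4.9 = 11.5 m
Denominator = H - 1.3 = 16.4 - 1.3 = 15.1 m
Ratio = 11.5 / 15.1 = 0.76159
d = 42.3 * 0.76159^0.8 = 34.0 cm

34.0


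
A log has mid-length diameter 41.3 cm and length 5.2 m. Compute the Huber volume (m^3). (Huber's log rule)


Huber: V = Am * L,  Am = pi*(Dm/200)^2
Am = pi*(41.3/200)^2 = 0.133965 m^2
V = 0.133965*5.2 = 0.6966 m^3

0.6966


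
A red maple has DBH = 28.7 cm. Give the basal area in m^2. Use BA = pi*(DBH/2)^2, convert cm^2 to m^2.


Formula: BA = pi * (DBH/2)^2 / 10000  (cm^2 to m^2)
Radius = DBH/2 = 28.7/2 = 14.35 cm
BA = pi * 14.35^2 / 10000
   = 646.9246 cm^2 / 10000
   = 0.0647 m^2

0.0647


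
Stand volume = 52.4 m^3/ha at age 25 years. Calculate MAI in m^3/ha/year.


Formula: MAI = Total Volume / Stand Age
MAI = 52.4 m^3/ha / 25 years
MAI = 2.1 m^3/ha/year

2.1


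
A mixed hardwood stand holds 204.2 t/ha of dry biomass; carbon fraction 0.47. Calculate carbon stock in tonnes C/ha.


Formula: Carbon Stock = Biomass * Carbon Fraction
C = 204.2 t/ha * 0.47
C = 96.0 t C/ha

96.0


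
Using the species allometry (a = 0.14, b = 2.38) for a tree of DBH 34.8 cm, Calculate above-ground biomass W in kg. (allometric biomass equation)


Formula: W = a * DBH^b  (allometric power law)
DBH^b = 34.8^2.38 = 4666.149
W = 0.14 * 4666.149 = 653.3 kg

653.3


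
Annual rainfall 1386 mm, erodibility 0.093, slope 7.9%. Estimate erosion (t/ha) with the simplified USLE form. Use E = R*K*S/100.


Formula: E = R * K * S / 100  (simplified USLE)
R * K = 1386 * 0.093 = 128.898
E = 128.898 * 7.9 / 100 = 10.18 t/ha

10.18


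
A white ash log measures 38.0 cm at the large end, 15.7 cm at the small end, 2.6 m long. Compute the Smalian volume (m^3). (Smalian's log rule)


Smalian: V = (A1 + A2)/2 * L,  A = pi*(D/200)^2
A1 = pi*(38.0/200)^2 = 0.113411 m^2
A2 = pi*(15.7/200)^2 = 0.019359 m^2
V = (0.113411+0.019359)/2*2.6 = 0.1726 m^3

0.1726


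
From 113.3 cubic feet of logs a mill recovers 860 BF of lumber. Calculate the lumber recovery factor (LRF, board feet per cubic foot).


Formula: LRF = Lumber Output (BF) / Log Input (ft^3)
LRF = 860 BF / 113.3 ft^3
LRF = 7.59 BF/ft^3

7.59


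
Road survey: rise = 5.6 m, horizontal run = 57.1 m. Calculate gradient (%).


Formula: Gradient = rise / run * 100
Gradient = 5.6 / 57.1 * 100 = 9.8%

9.8


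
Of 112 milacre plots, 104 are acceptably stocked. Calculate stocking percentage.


Formula: Stocking % = stocked plots / total plots * 100
Stocking = 104 / 112 * 100
Stocking = 0.9286 * 100 = 92.9%

92.9


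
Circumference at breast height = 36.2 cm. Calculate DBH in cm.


Formula: DBH = C / pi
DBH = 36.2 / pi
pi = 3.14159...
DBH = 11.5 cm

11.5


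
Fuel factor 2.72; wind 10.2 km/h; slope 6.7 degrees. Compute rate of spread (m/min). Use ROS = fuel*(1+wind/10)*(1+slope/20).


Formula: ROS = fuel * (1 + wind/10) * (1 + slope/20)
Wind factor = 1 + 10.2/10 = 2.02
Slope factor = 1 + 6.7/20 = 1.335
ROS = 2.72 * 2.02 * 1.335 = 7.34 m/min

7.34


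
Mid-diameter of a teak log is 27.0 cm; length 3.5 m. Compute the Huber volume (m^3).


Huber: V = Am * L,  Am = pi*(Dm/200)^2
Am = pi*(27.0/200)^2 = 0.057256 m^2
V = 0.057256*3.5 = 0.2004 m^3

0.2004


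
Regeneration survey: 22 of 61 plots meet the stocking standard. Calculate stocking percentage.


Formula: Stocking % = stocked plots / total plots * 100
Stocking = 22 / 61 * 100
Stocking = 0.3607 * 100 = 36.1%

36.1


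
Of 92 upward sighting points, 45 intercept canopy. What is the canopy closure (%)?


Formula: Canopy closure = covered points / total points * 100
Closure = 45 / 92 * 100
Closure = 0.4891 * 100 = 48.9%

48.9


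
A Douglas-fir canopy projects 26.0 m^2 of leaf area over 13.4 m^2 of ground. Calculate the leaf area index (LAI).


Formula: LAI = total leaf area / ground area  (dimensionless)
LAI = 26.0 m^2 / 13.4 m^2
LAI = 1.94

1.94


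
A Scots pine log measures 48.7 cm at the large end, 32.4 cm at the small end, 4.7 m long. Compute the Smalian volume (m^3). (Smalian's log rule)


Smalian: V = (A1 + A2)/2 * L,  A = pi*(D/200)^2
A1 = pi*(48.7/200)^2 = 0.186272 m^2
A2 = pi*(32.4/200)^2 = 0.082448 m^2
V = (0.186272+0.082448)/2*4.7 = 0.6315 m^3

0.6315


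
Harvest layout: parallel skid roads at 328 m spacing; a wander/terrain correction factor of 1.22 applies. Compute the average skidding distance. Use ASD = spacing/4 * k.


Formula: ASD = (spacing / 4) * correction
Uncorrected distance = spacing / 4 = 328 / 4 = 82 m
ASD = 82 * 1.22 = 100 m

100


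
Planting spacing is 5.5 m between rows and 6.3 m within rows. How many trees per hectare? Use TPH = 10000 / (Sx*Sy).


Formula: TPH = 10000 m^2/ha / (spacing_x * spacing_y)
Area per tree = 5.5 m * 6.3 m = 34.65 m^2
TPH = 10000 / 34.65 = 289 trees/ha

289


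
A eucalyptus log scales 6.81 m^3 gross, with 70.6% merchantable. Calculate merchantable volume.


Formula: MV = V_total * (merchantable_pct / 100)
Merchantable fraction = 70.6% / 100 = 0.706
MV = 6.81 m^3 * 0.706 = 4.808 m^3

4.808


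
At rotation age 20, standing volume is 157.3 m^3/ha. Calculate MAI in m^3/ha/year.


Formula: MAI = Total Volume / Stand Age
MAI = 157.3 m^3/ha / 20 years
MAI = 7.87 m^3/ha/year

7.87


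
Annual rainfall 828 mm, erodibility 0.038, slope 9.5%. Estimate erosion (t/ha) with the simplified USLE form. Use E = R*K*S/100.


Formula: E = R * K * S / 100  (simplified USLE)
R * K = 828 * 0.038 = 31.464
E = 31.464 * 9.5 / 100 = 2.99 t/ha

2.99


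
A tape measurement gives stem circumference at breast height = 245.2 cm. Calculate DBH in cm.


Formula: DBH = C / pi
DBH = 245.2 / pi
pi = 3.14159...
DBH = 78.0 cm

78.0


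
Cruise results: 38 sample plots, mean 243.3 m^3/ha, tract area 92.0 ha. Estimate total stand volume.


Formula: Total Volume = Mean Volume per ha * Total Area
Total Volume = 243.3 m^3/ha * 92.0 ha
Total Volume = 22384 m^3

22384


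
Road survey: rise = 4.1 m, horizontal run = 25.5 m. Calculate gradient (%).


Formula: Gradient = rise / run * 100
Gradient = 4.1 / 25.5 * 100 = 16.1%

16.1


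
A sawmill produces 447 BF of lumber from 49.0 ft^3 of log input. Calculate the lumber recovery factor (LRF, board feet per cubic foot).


Formula: LRF = Lumber Output (BF) / Log Input (ft^3)
LRF = 447 BF / 49.0 ft^3
LRF = 9.12 BF/ft^3

9.12


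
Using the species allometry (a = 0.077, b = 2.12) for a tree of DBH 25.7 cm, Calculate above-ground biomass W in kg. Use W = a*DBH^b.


Formula: W = a * DBH^b  (allometric power law)
DBH^b = 25.7^2.12 = 975.1204
W = 0.077 * 975.1204 = 75.1 kg

75.1


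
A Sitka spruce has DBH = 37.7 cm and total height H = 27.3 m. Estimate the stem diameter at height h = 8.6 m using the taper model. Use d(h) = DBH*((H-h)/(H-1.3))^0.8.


Taper: d(h) = DBH * ((H - h) / (H - 1.3))^0.8
Numerator = H - h = 27.3 - 8.6 = 18.7 m
Denominator = H - 1.3 = 27.3 - 1.3 = 26.0 m
Ratio = 18.7 / 26.0 = 0.71923
d = 37.7 * 0.71923^0.8 = 29.0 cm

29.0


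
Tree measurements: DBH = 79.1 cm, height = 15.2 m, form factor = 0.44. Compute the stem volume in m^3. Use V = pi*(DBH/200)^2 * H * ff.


Formula: V = pi * (DBH/200)^2 * H * ff
Radius = DBH/200 = 79.1/200 = 0.3955 m
Radius^2 = 0.3955^2 = 0.15642025 m^2
V = pi * 0.15642025 * 15.2 * 0.44
V = 3.287 m^3

3.287


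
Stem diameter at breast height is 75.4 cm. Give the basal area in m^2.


Formula: BA = pi * (DBH/2)^2 / 10000  (cm^2 to m^2)
Radius = DBH/2 = 75.4/2 = 37.7 cm
BA = pi * 37.7^2 / 10000
   = 4465.1142 cm^2 / 10000
   = 0.4465 m^2

0.4465


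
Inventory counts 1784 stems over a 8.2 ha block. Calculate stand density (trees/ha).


Formula: Stand Density = N_trees / Area_ha
Density = 1784 trees / 8.2 ha
Density = 218 trees/ha

218


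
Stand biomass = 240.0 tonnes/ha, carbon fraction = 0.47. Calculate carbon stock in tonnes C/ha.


Formula: Carbon Stock = Biomass * Carbon Fraction
C = 240.0 t/ha * 0.47
C = 112.8 t C/ha

112.8


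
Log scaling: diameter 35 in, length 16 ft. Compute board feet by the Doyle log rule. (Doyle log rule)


Doyle: BF = (D - 4)^2 * L / 16
Adjusted diameter = 35 - 4 = 31 in
(D-4)^2 = 31^2 = 961
BF = 961 * 16 / 16 = 961 BF

961


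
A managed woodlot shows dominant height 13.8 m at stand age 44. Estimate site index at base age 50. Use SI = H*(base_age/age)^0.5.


Formula: SI = H_dom * (base_age / age)^0.5
Age ratio = 50 / 44 = 1.13636
sqrt(age_ratio) = 1.066
SI = 13.8 * 1.066 = 14.7 m

14.7


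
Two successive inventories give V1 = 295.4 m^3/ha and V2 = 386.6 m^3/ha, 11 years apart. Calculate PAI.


Formula: PAI = (V_T2 - V_T1) / (T2 - T1)
Volume increment = 386.6 - 295.4 = 91.2 m^3/ha
PAI = 91.2 / 11 = 8.29 m^3/ha/year

8.29


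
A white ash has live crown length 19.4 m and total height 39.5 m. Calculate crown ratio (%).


Formula: Crown Ratio = (Crown Length / Total Height) * 100
CR = (19.4 m / 39.5 m) * 100
CR = 0.4911 * 100 = 49.1%

49.1


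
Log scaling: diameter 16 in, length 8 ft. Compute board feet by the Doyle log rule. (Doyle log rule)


Doyle: BF = (D - 4)^2 * L / 16
Adjusted diameter = 16 - 4 = 12 in
(D-4)^2 = 12^2 = 144
BF = 144 * 8 / 16 = 72 BF

72


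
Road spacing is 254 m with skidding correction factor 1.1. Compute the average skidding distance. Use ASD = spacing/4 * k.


Formula: ASD = (spacing / 4) * correction
Uncorrected distance = spacing / 4 = 254 / 4 = 63.5 m
ASD = 63.5 * 1.1 = 70 m

70


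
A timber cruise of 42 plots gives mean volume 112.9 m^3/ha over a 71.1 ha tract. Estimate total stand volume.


Formula: Total Volume = Mean Volume per ha * Total Area
Total Volume = 112.9 m^3/ha * 71.1 ha
Total Volume = 8027 m^3

8027


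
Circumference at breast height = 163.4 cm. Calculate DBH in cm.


Formula: DBH = C / pi
DBH = 163.4 / pi
pi = 3.14159...
DBH = 52.0 cm

52.0


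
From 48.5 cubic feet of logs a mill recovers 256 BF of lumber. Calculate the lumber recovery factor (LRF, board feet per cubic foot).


Formula: LRF = Lumber Output (BF) / Log Input (ft^3)
LRF = 256 BF / 48.5 ft^3
LRF = 5.28 BF/ft^3

5.28


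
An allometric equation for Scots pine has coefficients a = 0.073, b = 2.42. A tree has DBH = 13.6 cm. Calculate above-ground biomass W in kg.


Formula: W = a * DBH^b  (allometric power law)
DBH^b = 13.6^2.42 = 553.5593
W = 0.073 * 553.5593 = 40.4 kg

40.4


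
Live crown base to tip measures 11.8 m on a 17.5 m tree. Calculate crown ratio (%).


Formula: Crown Ratio = (Crown Length / Total Height) * 100
CR = (11.8 m / 17.5 m) * 100
CR = 0.6743 * 100 = 67.4%

67.4


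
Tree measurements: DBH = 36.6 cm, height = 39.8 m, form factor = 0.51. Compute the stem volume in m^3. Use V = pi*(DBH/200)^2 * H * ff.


Formula: V = pi * (DBH/200)^2 * H * ff
Radius = DBH/200 = 36.6/200 = 0.183 m
Radius^2 = 0.183^2 = 0.033489 m^2
V = pi * 0.033489 * 39.8 * 0.51
V = 2.136 m^3

2.136


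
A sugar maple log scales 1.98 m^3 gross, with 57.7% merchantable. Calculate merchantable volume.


Formula: MV = V_total * (merchantable_pct / 100)
Merchantable fraction = 57.7% / 100 = 0.577
MV = 1.98 m^3 * 0.577 = 1.142 m^3

1.142


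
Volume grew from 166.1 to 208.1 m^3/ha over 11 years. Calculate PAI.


Formula: PAI = (V_T2 - V_T1) / (T2 - T1)
Volume increment = 208.1 - 166.1 = 42.0 m^3/ha
PAI = 42.0 / 11 = 3.82 m^3/ha/year

3.82


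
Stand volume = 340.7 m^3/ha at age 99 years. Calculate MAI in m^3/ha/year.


Formula: MAI = Total Volume / Stand Age
MAI = 340.7 m^3/ha / 99 years
MAI = 3.44 m^3/ha/year

3.44


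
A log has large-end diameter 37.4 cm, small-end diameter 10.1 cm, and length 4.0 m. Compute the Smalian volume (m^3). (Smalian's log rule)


Smalian: V = (A1 + A2)/2 * L,  A = pi*(D/200)^2
A1 = pi*(37.4/200)^2 = 0.109858 m^2
A2 = pi*(10.1/200)^2 = 0.008012 m^2
V = (0.109858+0.008012)/2*4.0 = 0.2357 m^3

0.2357


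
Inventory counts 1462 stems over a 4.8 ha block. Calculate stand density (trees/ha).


Formula: Stand Density = N_trees / Area_ha
Density = 1462 trees / 4.8 ha
Density = 305 trees/ha

305


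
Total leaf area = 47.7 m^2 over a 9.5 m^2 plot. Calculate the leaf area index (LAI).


Formula: LAI = total leaf area / ground area  (dimensionless)
LAI = 47.7 m^2 / 9.5 m^2
LAI = 5.02

5.02


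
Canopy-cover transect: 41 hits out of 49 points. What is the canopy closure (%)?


Formula: Canopy closure = covered points / total points * 100
Closure = 41 / 49 * 100
Closure = 0.8367 * 100 = 83.7%

83.7


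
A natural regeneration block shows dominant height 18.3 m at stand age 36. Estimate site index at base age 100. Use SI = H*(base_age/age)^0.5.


Formula: SI = H_dom * (base_age / age)^0.5
Age ratio = 100 / 36 = 2.77778
sqrt(age_ratio) = 1.66667
SI = 18.3 * 1.66667 = 30.5 m

30.5


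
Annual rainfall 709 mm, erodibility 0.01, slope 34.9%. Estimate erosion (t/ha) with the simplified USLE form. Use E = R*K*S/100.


Formula: E = R * K * S / 100  (simplified USLE)
R * K = 709 * 0.01 = 7.09
E = 7.09 * 34.9 / 100 = 2.47 t/ha

2.47


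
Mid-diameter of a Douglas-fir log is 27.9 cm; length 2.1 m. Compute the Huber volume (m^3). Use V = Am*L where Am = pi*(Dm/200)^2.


Huber: V = Am * L,  Am = pi*(Dm/200)^2
Am = pi*(27.9/200)^2 = 0.061136 m^2
V = 0.061136*2.1 = 0.1284 m^3

0.1284


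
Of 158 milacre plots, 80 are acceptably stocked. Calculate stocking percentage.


Formula: Stocking % = stocked plots / total plots * 100
Stocking = 80 / 158 * 100
Stocking = 0.5063 * 100 = 50.6%

50.6


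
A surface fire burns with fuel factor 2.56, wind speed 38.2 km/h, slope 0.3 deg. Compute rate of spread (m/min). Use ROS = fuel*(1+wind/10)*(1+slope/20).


Formula: ROS = fuel * (1 + wind/10) * (1 + slope/20)
Wind factor = 1 + 38.2/10 = 4.82
Slope factor = 1 + 0.3/20 = 1.015
ROS = 2.56 * 4.82 * 1.015 = 12.52 m/min

12.52


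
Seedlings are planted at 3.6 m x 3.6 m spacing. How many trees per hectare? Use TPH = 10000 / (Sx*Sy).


Formula: TPH = 10000 m^2/ha / (spacing_x * spacing_y)
Area per tree = 3.6 m * 3.6 m = 12.96 m^2
TPH = 10000 / 12.96 = 772 trees/ha

772


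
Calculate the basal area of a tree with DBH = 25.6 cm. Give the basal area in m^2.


Formula: BA = pi * (DBH/2)^2 / 10000  (cm^2 to m^2)
Radius = DBH/2 = 25.6/2 = 12.8 cm
BA = pi * 12.8^2 / 10000
   = 514.7185 cm^2 / 10000
   = 0.0515 m^2

0.0515


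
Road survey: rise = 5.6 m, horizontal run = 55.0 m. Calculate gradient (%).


Formula: Gradient = rise / run * 100
Gradient = 5.6 / 55.0 * 100 = 10.2%

10.2


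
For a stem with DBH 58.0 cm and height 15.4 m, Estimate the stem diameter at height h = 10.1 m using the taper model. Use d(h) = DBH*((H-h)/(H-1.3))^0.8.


Taper: d(h) = DBH * ((H - h) / (H - 1.3))^0.8
Numerator = H - h = 15.4 - 10.1 = 5.3 m
Denominator = H - 1.3 = 15.4 - 1.3 = 14.1 m
Ratio = 5.3 / 14.1 = 0.37589
d = 58.0 * 0.37589^0.8 = 26.5 cm

26.5


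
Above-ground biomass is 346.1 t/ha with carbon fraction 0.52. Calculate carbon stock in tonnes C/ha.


Formula: Carbon Stock = Biomass * Carbon Fraction
C = 346.1 t/ha * 0.52
C = 180.0 t C/ha

180.0


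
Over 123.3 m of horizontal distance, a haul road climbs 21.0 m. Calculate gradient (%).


Formula: Gradient = rise / run * 100
Gradient = 21.0 / 123.3 * 100 = 17.0%

17.0


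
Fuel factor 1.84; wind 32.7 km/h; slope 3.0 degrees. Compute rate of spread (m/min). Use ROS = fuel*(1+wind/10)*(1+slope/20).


Formula: ROS = fuel * (1 + wind/10) * (1 + slope/20)
Wind factor = 1 + 32.7/10 = 4.27
Slope factor = 1 + 3.0/20 = 1.15
ROS = 1.84 * 4.27 * 1.15 = 9.04 m/min

9.04


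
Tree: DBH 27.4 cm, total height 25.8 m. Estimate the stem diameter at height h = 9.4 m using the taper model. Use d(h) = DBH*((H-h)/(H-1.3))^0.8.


Taper: d(h) = DBH * ((H - h) / (H - 1.3))^0.8
Numerator = H - h = 25.8 - 9.4 = 16.4 m
Denominator = H - 1.3 = 25.8 - 1.3 = 24.5 m
Ratio = 16.4 / 24.5 = 0.66939
d = 27.4 * 0.66939^0.8 = 19.9 cm

19.9


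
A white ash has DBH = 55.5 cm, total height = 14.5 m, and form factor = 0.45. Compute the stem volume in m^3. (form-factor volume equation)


Formula: V = pi * (DBH/200)^2 * H * ff
Radius = DBH/200 = 55.5/200 = 0.2775 m
Radius^2 = 0.2775^2 = 0.07700625 m^2
V = pi * 0.07700625 * 14.5 * 0.45
V = 1.579 m^3

1.579


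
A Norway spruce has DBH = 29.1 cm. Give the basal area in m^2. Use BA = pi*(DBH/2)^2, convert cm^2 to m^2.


Formula: BA = pi * (DBH/2)^2 / 10000  (cm^2 to m^2)
Radius = DBH/2 = 29.1/2 = 14.55 cm
BA = pi * 14.55^2 / 10000
   = 665.083 cm^2 / 10000
   = 0.0665 m^2

0.0665


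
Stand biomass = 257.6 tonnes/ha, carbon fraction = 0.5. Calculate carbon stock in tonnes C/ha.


Formula: Carbon Stock = Biomass * Carbon Fraction
C = 257.6 t/ha * 0.5
C = 128.8 t C/ha

128.8


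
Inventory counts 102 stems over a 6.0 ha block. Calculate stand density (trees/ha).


Formula: Stand Density = N_trees / Area_ha
Density = 102 trees / 6.0 ha
Density = 17 trees/ha

17


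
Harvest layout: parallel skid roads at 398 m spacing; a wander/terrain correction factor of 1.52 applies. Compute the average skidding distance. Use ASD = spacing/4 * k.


Formula: ASD = (spacing / 4) * correction
Uncorrected distance = spacing / 4 = 398 / 4 = 99.5 m
ASD = 99.5 * 1.52 = 151 m

151


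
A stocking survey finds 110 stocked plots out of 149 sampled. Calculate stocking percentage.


Formula: Stocking % = stocked plots / total plots * 100
Stocking = 110 / 149 * 100
Stocking = 0.7383 * 100 = 73.8%

73.8


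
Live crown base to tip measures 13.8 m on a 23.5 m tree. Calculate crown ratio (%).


Formula: Crown Ratio = (Crown Length / Total Height) * 100
CR = (13.8 m / 23.5 m) * 100
CR = 0.5872 * 100 = 58.7%

58.7


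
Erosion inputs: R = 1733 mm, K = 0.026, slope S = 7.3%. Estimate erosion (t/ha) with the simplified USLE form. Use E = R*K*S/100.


Formula: E = R * K * S / 100  (simplified USLE)
R * K = 1733 * 0.026 = 45.058
E = 45.058 * 7.3 / 100 = 3.29 t/ha

3.29


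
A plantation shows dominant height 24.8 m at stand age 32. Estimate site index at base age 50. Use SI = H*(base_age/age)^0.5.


Formula: SI = H_dom * (base_age / age)^0.5
Age ratio = 50 / 32 = 1.5625
sqrt(age_ratio) = 1.25
SI = 24.8 * 1.25 = 31.0 m

31.0


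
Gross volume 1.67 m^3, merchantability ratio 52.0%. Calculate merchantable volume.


Formula: MV = V_total * (merchantable_pct / 100)
Merchantable fraction = 52.0% / 100 = 0.52
MV = 1.67 m^3 * 0.52 = 0.868 m^3

0.868


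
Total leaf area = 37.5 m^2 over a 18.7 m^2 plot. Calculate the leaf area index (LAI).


Formula: LAI = total leaf area / ground area  (dimensionless)
LAI = 37.5 m^2 / 18.7 m^2
LAI = 2.01

2.01


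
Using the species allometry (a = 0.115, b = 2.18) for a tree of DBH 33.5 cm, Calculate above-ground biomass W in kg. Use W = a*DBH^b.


Formula: W = a * DBH^b  (allometric power law)
DBH^b = 33.5^2.18 = 2111.5321
W = 0.115 * 2111.5321 = 242.8 kg

242.8


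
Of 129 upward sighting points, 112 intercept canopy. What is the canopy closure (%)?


Formula: Canopy closure = covered points / total points * 100
Closure = 112 / 129 * 100
Closure = 0.8682 * 100 = 86.8%

86.8


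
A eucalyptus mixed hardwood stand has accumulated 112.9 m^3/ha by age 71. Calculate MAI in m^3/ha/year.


Formula: MAI = Total Volume / Stand Age
MAI = 112.9 m^3/ha / 71 years
MAI = 1.59 m^3/ha/year

1.59


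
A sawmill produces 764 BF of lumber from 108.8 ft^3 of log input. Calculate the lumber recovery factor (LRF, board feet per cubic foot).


Formula: LRF = Lumber Output (BF) / Log Input (ft^3)
LRF = 764 BF / 108.8 ft^3
LRF = 7.02 BF/ft^3

7.02


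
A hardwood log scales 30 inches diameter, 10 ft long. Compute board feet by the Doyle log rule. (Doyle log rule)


Doyle: BF = (D - 4)^2 * L / 16
Adjusted diameter = 30 - 4 = 26 in
(D-4)^2 = 26^2 = 676
BF = 676 * 10 / 16 = 423 BF

423


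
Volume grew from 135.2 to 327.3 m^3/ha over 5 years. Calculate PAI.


Formula: PAI = (V_T2 - V_T1) / (T2 - T1)
Volume increment = 327.3 - 135.2 = 192.1 m^3/ha
PAI = 192.1 / 5 = 38.42 m^3/ha/year

38.42


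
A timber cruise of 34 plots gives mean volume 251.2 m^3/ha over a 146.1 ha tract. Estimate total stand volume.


Formula: Total Volume = Mean Volume per ha * Total Area
Total Volume = 251.2 m^3/ha * 146.1 ha
Total Volume = 36700 m^3

36700


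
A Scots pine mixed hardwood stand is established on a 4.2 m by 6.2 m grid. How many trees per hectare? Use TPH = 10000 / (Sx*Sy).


Formula: TPH = 10000 m^2/ha / (spacing_x * spacing_y)
Area per tree = 4.2 m * 6.2 m = 26.04 m^2
TPH = 10000 / 26.04 = 384 trees/ha

384


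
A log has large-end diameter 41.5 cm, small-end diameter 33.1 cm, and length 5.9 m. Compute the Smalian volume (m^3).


Smalian: V = (A1 + A2)/2 * L,  A = pi*(D/200)^2
A1 = pi*(41.5/200)^2 = 0.135265 m^2
A2 = pi*(33.1/200)^2 = 0.086049 m^2
V = (0.135265+0.086049)/2*5.9 = 0.6529 m^3

0.6529


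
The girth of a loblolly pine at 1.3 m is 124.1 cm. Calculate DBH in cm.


Formula: DBH = C / pi
DBH = 124.1 / pi
pi = 3.14159...
DBH = 39.5 cm

39.5


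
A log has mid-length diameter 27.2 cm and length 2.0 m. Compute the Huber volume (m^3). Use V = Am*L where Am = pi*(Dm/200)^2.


Huber: V = Am * L,  Am = pi*(Dm/200)^2
Am = pi*(27.2/200)^2 = 0.058107 m^2
V = 0.058107*2.0 = 0.1162 m^3

0.1162


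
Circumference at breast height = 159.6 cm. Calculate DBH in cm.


Formula: DBH = C / pi
DBH = 159.6 / pi
pi = 3.14159...
DBH = 50.8 cm

50.8


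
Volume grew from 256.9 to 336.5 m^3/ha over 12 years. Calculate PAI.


Formula: PAI = (V_T2 - V_T1) / (T2 - T1)
Volume increment = 336.5 - 256.9 = 79.6 m^3/ha
PAI = 79.6 / 12 = 6.63 m^3/ha/year

6.63


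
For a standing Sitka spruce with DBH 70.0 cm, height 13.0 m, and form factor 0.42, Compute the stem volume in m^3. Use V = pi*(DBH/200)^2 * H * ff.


Formula: V = pi * (DBH/200)^2 * H * ff
Radius = DBH/200 = 70.0/200 = 0.35 m
Radius^2 = 0.35^2 = 0.1225 m^2
V = pi * 0.1225 * 13.0 * 0.42
V = 2.101 m^3

2.101


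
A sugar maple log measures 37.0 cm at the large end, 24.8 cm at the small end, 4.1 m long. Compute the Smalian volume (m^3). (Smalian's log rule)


Smalian: V = (A1 + A2)/2 * L,  A = pi*(D/200)^2
A1 = pi*(37.0/200)^2 = 0.107521 m^2
A2 = pi*(24.8/200)^2 = 0.048305 m^2
V = (0.107521+0.048305)/2*4.1 = 0.3194 m^3

0.3194


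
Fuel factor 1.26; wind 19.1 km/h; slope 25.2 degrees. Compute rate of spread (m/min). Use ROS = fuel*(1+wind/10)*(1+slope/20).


Formula: ROS = fuel * (1 + wind/10) * (1 + slope/20)
Wind factor = 1 + 19.1/10 = 2.91
Slope factor = 1 + 25.2/20 = 2.26
ROS = 1.26 * 2.91 * 2.26 = 8.29 m/min

8.29


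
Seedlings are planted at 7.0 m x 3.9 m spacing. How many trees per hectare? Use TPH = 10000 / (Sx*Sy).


Formula: TPH = 10000 m^2/ha / (spacing_x * spacing_y)
Area per tree = 7.0 m * 3.9 m = 27.3 m^2
TPH = 10000 / 27.3 = 366 trees/ha

366


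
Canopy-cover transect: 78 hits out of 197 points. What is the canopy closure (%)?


Formula: Canopy closure = covered points / total points * 100
Closure = 78 / 197 * 100
Closure = 0.3959 * 100 = 39.6%

39.6


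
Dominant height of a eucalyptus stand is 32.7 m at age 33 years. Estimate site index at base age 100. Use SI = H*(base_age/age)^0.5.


Formula: SI = H_dom * (base_age / age)^0.5
Age ratio = 100 / 33 = 3.0303
sqrt(age_ratio) = 1.74078
SI = 32.7 * 1.74078 = 56.9 m

56.9


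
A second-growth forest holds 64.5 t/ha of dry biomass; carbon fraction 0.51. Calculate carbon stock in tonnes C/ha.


Formula: Carbon Stock = Biomass * Carbon Fraction
C = 64.5 t/ha * 0.51
C = 32.9 t C/ha

32.9


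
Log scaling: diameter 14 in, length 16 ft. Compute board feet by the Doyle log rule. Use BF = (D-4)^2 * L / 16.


Doyle: BF = (D - 4)^2 * L / 16
Adjusted diameter = 14 - 4 = 10 in
(D-4)^2 = 10^2 = 100
BF = 100 * 16 / 16 = 100 BF

100


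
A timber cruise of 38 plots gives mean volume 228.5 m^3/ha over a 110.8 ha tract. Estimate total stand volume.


Formula: Total Volume = Mean Volume per ha * Total Area
Total Volume = 228.5 m^3/ha * 110.8 ha
Total Volume = 25318 m^3

25318


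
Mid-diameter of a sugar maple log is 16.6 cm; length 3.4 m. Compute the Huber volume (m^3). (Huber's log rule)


Huber: V = Am * L,  Am = pi*(Dm/200)^2
Am = pi*(16.6/200)^2 = 0.021642 m^2
V = 0.021642*3.4 = 0.0736 m^3

0.0736


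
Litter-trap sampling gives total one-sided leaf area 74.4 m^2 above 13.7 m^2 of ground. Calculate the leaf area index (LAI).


Formula: LAI = total leaf area / ground area  (dimensionless)
LAI = 74.4 m^2 / 13.7 m^2
LAI = 5.43

5.43


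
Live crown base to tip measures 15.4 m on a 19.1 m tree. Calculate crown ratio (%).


Formula: Crown Ratio = (Crown Length / Total Height) * 100
CR = (15.4 m / 19.1 m) * 100
CR = 0.8063 * 100 = 80.6%

80.6


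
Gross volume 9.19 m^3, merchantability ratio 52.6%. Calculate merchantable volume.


Formula: MV = V_total * (merchantable_pct / 100)
Merchantable fraction = 52.6% / 100 = 0.526
MV = 9.19 m^3 * 0.526 = 4.834 m^3

4.834


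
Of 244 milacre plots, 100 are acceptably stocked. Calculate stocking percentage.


Formula: Stocking % = stocked plots / total plots * 100
Stocking = 100 / 244 * 100
Stocking = 0.4098 * 100 = 41.0%

41.0


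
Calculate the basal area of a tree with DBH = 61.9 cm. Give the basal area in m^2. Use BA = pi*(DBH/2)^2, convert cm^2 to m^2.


Formula: BA = pi * (DBH/2)^2 / 10000  (cm^2 to m^2)
Radius = DBH/2 = 61.9/2 = 30.95 cm
BA = pi * 30.95^2 / 10000
   = 3009.3395 cm^2 / 10000
   = 0.3009 m^2

0.3009


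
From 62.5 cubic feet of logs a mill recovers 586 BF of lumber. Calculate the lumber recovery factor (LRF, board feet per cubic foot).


Formula: LRF = Lumber Output (BF) / Log Input (ft^3)
LRF = 586 BF / 62.5 ft^3
LRF = 9.38 BF/ft^3

9.38


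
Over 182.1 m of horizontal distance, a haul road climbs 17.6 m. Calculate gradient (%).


Formula: Gradient = rise / run * 100
Gradient = 17.6 / 182.1 * 100 = 9.7%

9.7


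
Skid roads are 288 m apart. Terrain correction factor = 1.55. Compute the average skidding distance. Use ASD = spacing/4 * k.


Formula: ASD = (spacing / 4) * correction
Uncorrected distance = spacing / 4 = 288 / 4 = 72 m
ASD = 72 * 1.55 = 112 m

112


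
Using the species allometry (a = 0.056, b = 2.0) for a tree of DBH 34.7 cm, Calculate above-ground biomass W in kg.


Formula: W = a * DBH^b  (allometric power law)
DBH^b = 34.7^2.0 = 1204.09
W = 0.056 * 1204.09 = 67.4 kg

67.4


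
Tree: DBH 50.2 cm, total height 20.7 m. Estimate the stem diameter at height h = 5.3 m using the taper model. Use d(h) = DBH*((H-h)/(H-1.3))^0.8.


Taper: d(h) = DBH * ((H - h) / (H - 1.3))^0.8
Numerator = H - h = 20.7 - 5.3 = 15.4 m
Denominator = H - 1.3 = 20.7 - 1.3 = 19.4 m
Ratio = 15.4 / 19.4 = 0.79381
d = 50.2 * 0.79381^0.8 = 41.7 cm

41.7


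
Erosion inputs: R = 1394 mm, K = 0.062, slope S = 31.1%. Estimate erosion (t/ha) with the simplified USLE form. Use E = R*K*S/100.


Formula: E = R * K * S / 100  (simplified USLE)
R * K = 1394 * 0.062 = 86.428
E = 86.428 * 31.1 / 100 = 26.88 t/ha

26.88


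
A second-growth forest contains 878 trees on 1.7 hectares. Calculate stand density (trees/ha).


Formula: Stand Density = N_trees / Area_ha
Density = 878 trees / 1.7 ha
Density = 516 trees/ha

516


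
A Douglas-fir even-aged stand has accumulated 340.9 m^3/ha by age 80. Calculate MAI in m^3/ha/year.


Formula: MAI = Total Volume / Stand Age
MAI = 340.9 m^3/ha / 80 years
MAI = 4.26 m^3/ha/year

4.26


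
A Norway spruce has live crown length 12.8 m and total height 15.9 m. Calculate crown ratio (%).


Formula: Crown Ratio = (Crown Length / Total Height) * 100
CR = (12.8 m / 15.9 m) * 100
CR = 0.805 * 100 = 80.5%

80.5


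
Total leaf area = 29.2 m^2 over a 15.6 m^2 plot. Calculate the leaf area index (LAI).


Formula: LAI = total leaf area / ground area  (dimensionless)
LAI = 29.2 m^2 / 15.6 m^2
LAI = 1.87

1.87


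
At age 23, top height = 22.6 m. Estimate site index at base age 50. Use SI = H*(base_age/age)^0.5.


Formula: SI = H_dom * (base_age / age)^0.5
Age ratio = 50 / 23 = 2.17391
sqrt(age_ratio) = 1.47442
SI = 22.6 * 1.47442 = 33.3 m

33.3


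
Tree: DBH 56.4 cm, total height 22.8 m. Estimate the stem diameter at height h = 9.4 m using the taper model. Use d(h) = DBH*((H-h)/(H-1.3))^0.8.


Taper: d(h) = DBH * ((H - h) / (H - 1.3))^0.8
Numerator = H - h = 22.8 - 9.4 = 13.4 m
Denominator = H - 1.3 = 22.8 - 1.3 = 21.5 m
Ratio = 13.4 / 21.5 = 0.62326
d = 56.4 * 0.62326^0.8 = 38.6 cm

38.6


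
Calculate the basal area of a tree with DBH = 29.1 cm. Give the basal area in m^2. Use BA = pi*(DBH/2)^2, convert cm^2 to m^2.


Formula: BA = pi * (DBH/2)^2 / 10000  (cm^2 to m^2)
Radius = DBH/2 = 29.1/2 = 14.55 cm
BA = pi * 14.55^2 / 10000
   = 665.083 cm^2 / 10000
   = 0.0665 m^2

0.0665


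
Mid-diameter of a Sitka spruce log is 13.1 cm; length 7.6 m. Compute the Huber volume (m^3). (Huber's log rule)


Huber: V = Am * L,  Am = pi*(Dm/200)^2
Am = pi*(13.1/200)^2 = 0.013478 m^2
V = 0.013478*7.6 = 0.1024 m^3

0.1024


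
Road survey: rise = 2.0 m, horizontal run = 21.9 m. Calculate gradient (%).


Formula: Gradient = rise / run * 100
Gradient = 2.0 / 21.9 * 100 = 9.1%

9.1


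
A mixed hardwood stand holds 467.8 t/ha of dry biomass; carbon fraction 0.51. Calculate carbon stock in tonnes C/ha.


Formula: Carbon Stock = Biomass * Carbon Fraction
C = 467.8 t/ha * 0.51
C = 238.6 t C/ha

238.6


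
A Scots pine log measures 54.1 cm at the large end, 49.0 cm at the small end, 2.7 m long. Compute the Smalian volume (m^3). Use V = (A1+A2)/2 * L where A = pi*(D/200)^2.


Smalian: V = (A1 + A2)/2 * L,  A = pi*(D/200)^2
A1 = pi*(54.1/200)^2 = 0.229871 m^2
A2 = pi*(49.0/200)^2 = 0.188574 m^2
V = (0.229871+0.188574)/2*2.7 = 0.5649 m^3

0.5649


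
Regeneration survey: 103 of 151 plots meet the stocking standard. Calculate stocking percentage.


Formula: Stocking % = stocked plots / total plots * 100
Stocking = 103 / 151 * 100
Stocking = 0.6821 * 100 = 68.2%

68.2


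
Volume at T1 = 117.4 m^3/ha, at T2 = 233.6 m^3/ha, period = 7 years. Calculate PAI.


Formula: PAI = (V_T2 - V_T1) / (T2 - T1)
Volume increment = 233.6 - 117.4 = 116.2 m^3/ha
PAI = 116.2 / 7 = 16.6 m^3/ha/year

16.6


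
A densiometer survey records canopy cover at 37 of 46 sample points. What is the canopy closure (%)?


Formula: Canopy closure = covered points / total points * 100
Closure = 37 / 46 * 100
Closure = 0.8043 * 100 = 80.4%

80.4


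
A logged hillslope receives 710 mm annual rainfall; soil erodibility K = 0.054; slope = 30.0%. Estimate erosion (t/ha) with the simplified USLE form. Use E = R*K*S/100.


Formula: E = R * K * S / 100  (simplified USLE)
R * K = 710 * 0.054 = 38.34
E = 38.34 * 30.0 / 100 = 11.5 t/ha

11.5


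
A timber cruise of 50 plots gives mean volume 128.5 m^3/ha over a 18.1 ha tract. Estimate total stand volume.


Formula: Total Volume = Mean Volume per ha * Total Area
Total Volume = 128.5 m^3/ha * 18.1 ha
Total Volume = 2326 m^3

2326


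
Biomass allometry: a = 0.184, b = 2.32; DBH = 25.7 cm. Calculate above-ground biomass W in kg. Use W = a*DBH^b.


Formula: W = a * DBH^b  (allometric power law)
DBH^b = 25.7^2.32 = 1866.5724
W = 0.184 * 1866.5724 = 343.4 kg

343.4


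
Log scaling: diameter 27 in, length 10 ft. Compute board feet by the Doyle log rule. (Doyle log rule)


Doyle: BF = (D - 4)^2 * L / 16
Adjusted diameter = 27 - 4 = 23 in
(D-4)^2 = 23^2 = 529
BF = 529 * 10 / 16 = 331 BF

331


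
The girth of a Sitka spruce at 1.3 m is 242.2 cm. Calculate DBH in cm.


Formula: DBH = C / pi
DBH = 242.2 / pi
pi = 3.14159...
DBH = 77.1 cm

77.1


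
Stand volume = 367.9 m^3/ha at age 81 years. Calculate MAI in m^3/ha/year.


Formula: MAI = Total Volume / Stand Age
MAI = 367.9 m^3/ha / 81 years
MAI = 4.54 m^3/ha/year

4.54


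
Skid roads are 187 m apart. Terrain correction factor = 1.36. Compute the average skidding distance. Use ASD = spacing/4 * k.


Formula: ASD = (spacing / 4) * correction
Uncorrected distance = spacing / 4 = 187 / 4 = 46.75 m
ASD = 46.75 * 1.36 = 64 m

64


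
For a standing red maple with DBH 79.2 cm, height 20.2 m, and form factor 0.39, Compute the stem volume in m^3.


Formula: V = pi * (DBH/200)^2 * H * ff
Radius = DBH/200 = 79.2/200 = 0.396 m
Radius^2 = 0.396^2 = 0.156816 m^2
V = pi * 0.156816 * 20.2 * 0.39
V = 3.881 m^3

3.881


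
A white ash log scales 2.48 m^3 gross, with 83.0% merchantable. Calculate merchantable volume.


Formula: MV = V_total * (merchantable_pct / 100)
Merchantable fraction = 83.0% / 100 = 0.83
MV = 2.48 m^3 * 0.83 = 2.058 m^3

2.058


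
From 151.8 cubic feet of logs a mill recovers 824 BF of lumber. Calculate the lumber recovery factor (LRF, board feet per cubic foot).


Formula: LRF = Lumber Output (BF) / Log Input (ft^3)
LRF = 824 BF / 151.8 ft^3
LRF = 5.43 BF/ft^3

5.43


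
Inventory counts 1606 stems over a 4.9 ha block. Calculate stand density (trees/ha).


Formula: Stand Density = N_trees / Area_ha
Density = 1606 trees / 4.9 ha
Density = 328 trees/ha

328


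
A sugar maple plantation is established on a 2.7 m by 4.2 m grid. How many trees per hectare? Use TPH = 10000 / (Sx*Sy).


Formula: TPH = 10000 m^2/ha / (spacing_x * spacing_y)
Area per tree = 2.7 m * 4.2 m = 11.34 m^2
TPH = 10000 / 11.34 = 882 trees/ha

882


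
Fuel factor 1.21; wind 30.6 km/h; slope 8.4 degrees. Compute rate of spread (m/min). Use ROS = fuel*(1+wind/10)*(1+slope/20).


Formula: ROS = fuel * (1 + wind/10) * (1 + slope/20)
Wind factor = 1 + 30.6/10 = 4.06
Slope factor = 1 + 8.4/20 = 1.42
ROS = 1.21 * 4.06 * 1.42 = 6.98 m/min

6.98


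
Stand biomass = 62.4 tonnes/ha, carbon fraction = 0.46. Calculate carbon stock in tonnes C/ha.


Formula: Carbon Stock = Biomass * Carbon Fraction
C = 62.4 t/ha * 0.46
C = 28.7 t C/ha

28.7


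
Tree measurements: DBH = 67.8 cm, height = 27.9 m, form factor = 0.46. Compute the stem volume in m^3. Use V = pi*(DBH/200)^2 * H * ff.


Formula: V = pi * (DBH/200)^2 * H * ff
Radius = DBH/200 = 67.8/200 = 0.339 m
Radius^2 = 0.339^2 = 0.114921 m^2
V = pi * 0.114921 * 27.9 * 0.46
V = 4.634 m^3

4.634


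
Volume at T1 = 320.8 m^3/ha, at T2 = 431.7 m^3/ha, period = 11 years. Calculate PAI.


Formula: PAI = (V_T2 - V_T1) / (T2 - T1)
Volume increment = 431.7 - 320.8 = 110.9 m^3/ha
PAI = 110.9 / 11 = 10.08 m^3/ha/year

10.08


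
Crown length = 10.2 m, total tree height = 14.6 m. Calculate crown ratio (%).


Formula: Crown Ratio = (Crown Length / Total Height) * 100
CR = (10.2 m / 14.6 m) * 100
CR = 0.6986 * 100 = 69.9%

69.9


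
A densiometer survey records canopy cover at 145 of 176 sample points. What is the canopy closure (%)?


Formula: Canopy closure = covered points / total points * 100
Closure = 145 / 176 * 100
Closure = 0.8239 * 100 = 82.4%

82.4


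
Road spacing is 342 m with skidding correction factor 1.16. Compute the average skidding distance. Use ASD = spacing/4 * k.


Formula: ASD = (spacing / 4) * correction
Uncorrected distance = spacing / 4 = 342 / 4 = 85.5 m
ASD = 85.5 * 1.16 = 99 m

99


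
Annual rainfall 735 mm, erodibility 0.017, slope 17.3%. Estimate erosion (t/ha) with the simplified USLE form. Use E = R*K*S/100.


Formula: E = R * K * S / 100  (simplified USLE)
R * K = 735 * 0.017 = 12.495
E = 12.495 * 17.3 / 100 = 2.16 t/ha

2.16


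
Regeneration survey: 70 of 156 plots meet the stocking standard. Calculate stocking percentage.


Formula: Stocking % = stocked plots / total plots * 100
Stocking = 70 / 156 * 100
Stocking = 0.4487 * 100 = 44.9%

44.9


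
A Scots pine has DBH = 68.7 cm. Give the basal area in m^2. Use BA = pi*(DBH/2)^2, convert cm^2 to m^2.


Formula: BA = pi * (DBH/2)^2 / 10000  (cm^2 to m^2)
Radius = DBH/2 = 68.7/2 = 34.35 cm
BA = pi * 34.35^2 / 10000
   = 3706.8359 cm^2 / 10000
   = 0.3707 m^2

0.3707


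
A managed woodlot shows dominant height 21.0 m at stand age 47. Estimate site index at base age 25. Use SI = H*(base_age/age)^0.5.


Formula: SI = H_dom * (base_age / age)^0.5
Age ratio = 25 / 47 = 0.53191
sqrt(age_ratio) = 0.72932
SI = 21.0 * 0.72932 = 15.3 m

15.3


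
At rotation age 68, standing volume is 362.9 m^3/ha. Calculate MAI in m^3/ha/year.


Formula: MAI = Total Volume / Stand Age
MAI = 362.9 m^3/ha / 68 years
MAI = 5.34 m^3/ha/year

5.34


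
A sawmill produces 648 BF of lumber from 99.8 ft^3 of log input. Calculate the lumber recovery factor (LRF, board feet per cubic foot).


Formula: LRF = Lumber Output (BF) / Log Input (ft^3)
LRF = 648 BF / 99.8 ft^3
LRF = 6.49 BF/ft^3

6.49


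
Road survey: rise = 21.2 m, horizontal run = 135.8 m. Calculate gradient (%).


Formula: Gradient = rise / run * 100
Gradient = 21.2 / 135.8 * 100 = 15.6%

15.6


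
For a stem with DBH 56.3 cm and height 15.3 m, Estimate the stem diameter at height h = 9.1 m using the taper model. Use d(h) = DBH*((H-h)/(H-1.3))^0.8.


Taper: d(h) = DBH * ((H - h) / (H - 1.3))^0.8
Numerator = H - h = 15.3 - 9.1 = 6.2 m
Denominator = H - 1.3 = 15.3 - 1.3 = 14.0 m
Ratio = 6.2 / 14.0 = 0.44286
d = 56.3 * 0.44286^0.8 = 29.3 cm

29.3


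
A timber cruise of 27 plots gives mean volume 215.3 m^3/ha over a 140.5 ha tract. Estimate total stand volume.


Formula: Total Volume = Mean Volume per ha * Total Area
Total Volume = 215.3 m^3/ha * 140.5 ha
Total Volume = 30250 m^3

30250


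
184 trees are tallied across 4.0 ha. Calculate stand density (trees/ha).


Formula: Stand Density = N_trees / Area_ha
Density = 184 trees / 4.0 ha
Density = 46 trees/ha

46


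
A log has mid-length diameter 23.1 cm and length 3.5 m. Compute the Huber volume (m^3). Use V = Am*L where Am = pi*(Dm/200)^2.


Huber: V = Am * L,  Am = pi*(Dm/200)^2
Am = pi*(23.1/200)^2 = 0.04191 m^2
V = 0.04191*3.5 = 0.1467 m^3

0.1467


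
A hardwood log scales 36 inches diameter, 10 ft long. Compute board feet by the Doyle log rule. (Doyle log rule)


Doyle: BF = (D - 4)^2 * L / 16
Adjusted diameter = 36 - 4 = 32 in
(D-4)^2 = 32^2 = 1024
BF = 1024 * 10 / 16 = 640 BF

640


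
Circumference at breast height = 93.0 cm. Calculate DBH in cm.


Formula: DBH = C / pi
DBH = 93.0 / pi
pi = 3.14159...
DBH = 29.6 cm

29.6


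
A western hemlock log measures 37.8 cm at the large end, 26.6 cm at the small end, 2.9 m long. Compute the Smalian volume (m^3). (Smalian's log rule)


Smalian: V = (A1 + A2)/2 * L,  A = pi*(D/200)^2
A1 = pi*(37.8/200)^2 = 0.112221 m^2
A2 = pi*(26.6/200)^2 = 0.055572 m^2
V = (0.112221+0.055572)/2*2.9 = 0.2433 m^3

0.2433


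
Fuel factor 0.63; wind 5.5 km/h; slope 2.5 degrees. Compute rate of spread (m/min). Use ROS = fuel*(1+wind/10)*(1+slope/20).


Formula: ROS = fuel * (1 + wind/10) * (1 + slope/20)
Wind factor = 1 + 5.5/10 = 1.55
Slope factor = 1 + 2.5/20 = 1.125
ROS = 0.63 * 1.55 * 1.125 = 1.1 m/min

1.1


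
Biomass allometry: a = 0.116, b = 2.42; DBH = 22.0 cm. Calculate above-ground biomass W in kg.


Formula: W = a * DBH^b  (allometric power law)
DBH^b = 22.0^2.42 = 1772.8128
W = 0.116 * 1772.8128 = 205.6 kg

205.6


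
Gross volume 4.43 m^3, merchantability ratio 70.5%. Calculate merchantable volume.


Formula: MV = V_total * (merchantable_pct / 100)
Merchantable fraction = 70.5% / 100 = 0.705
MV = 4.43 m^3 * 0.705 = 3.123 m^3

3.123


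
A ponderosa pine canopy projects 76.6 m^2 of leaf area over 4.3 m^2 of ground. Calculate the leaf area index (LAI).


Formula: LAI = total leaf area / ground area  (dimensionless)
LAI = 76.6 m^2 / 4.3 m^2
LAI = 17.81

17.81
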